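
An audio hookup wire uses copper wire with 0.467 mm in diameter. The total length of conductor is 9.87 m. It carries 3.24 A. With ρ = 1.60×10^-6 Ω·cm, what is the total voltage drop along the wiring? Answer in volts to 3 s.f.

ρ = 1.60×10^-6 Ω·cm = 1.60×10^-8 Ω·m
A = π(d/2)² = π(2.3350e-04 m)² = 1.713e-07 m²
R = ρL/A = (1.60×10^-8)(9.87)/(1.713e-07) = 0.922 Ω
V = IR = 3.24 × 0.922 = 2.99 V

2.99 V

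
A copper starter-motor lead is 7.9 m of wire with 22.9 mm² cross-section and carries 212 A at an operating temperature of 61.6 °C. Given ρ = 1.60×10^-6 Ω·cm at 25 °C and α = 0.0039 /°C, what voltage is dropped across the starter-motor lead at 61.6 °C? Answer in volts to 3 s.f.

1.34 V

ρ = 1.60×10^-6 Ω·cm = 1.60×10^-8 Ω·m
A = 22.9 mm² = 2.290e-05 m²
R₍25₎ = ρL/A = (1.60×10^-8)(7.9)/(2.290e-05) = 0.00552 Ω
R₍61.6₎ = R₍25₎(1 + αΔT) = 0.00552 × (1 + 0.0039×36.6) = 0.006308 Ω
V = IR = 212 × 0.006308 = 1.34 V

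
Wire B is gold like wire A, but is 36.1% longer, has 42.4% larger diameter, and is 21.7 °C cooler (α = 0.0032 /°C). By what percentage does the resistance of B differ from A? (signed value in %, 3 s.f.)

R ∝ ρL/d² with ρ ∝ (1+αΔT), so R_B/R_A = (1 + 36.1/100) × (1 + 42.4/100)⁻² × (1 − 0.0032×21.7)
= 1.361 × 0.4931 × 0.9306 = 0.6246
(R_B − R_A)/R_A = 0.6246 − 1 = -37.5%

-37.5%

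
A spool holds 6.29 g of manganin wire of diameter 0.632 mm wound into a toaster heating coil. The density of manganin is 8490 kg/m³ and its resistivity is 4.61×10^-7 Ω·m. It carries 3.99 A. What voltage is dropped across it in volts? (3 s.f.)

A = π(d/2)² = π(3.1600e-04 m)² = 3.1371e-07 m²
L = m/(density·A) = 0.00629/(8490×3.1371e-07) = 2.362 m
R = ρL/A = (4.61×10^-7)(2.362)/(3.1371e-07) = 3.471 Ω
V = IR = 3.99 × 3.471 = 13.8 V

13.8 V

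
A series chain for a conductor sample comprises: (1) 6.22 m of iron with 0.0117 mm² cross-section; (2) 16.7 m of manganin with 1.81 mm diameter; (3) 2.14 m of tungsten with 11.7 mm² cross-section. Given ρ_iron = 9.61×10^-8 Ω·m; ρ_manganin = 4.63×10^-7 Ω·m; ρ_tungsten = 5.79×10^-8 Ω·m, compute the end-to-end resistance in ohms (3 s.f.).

Seg 1: A = 0.0117 mm² = 1.170e-08 m²
R_1 = (9.61×10^-8)(6.22)/(1.170e-08) = 51.09 Ω
Seg 2: A = π(d/2)² = π(9.0500e-04 m)² = 2.573e-06 m²
R_2 = (4.63×10^-7)(16.7)/(2.573e-06) = 3.005 Ω
Seg 3: A = 11.7 mm² = 1.170e-05 m²
R_3 = (5.79×10^-8)(2.14)/(1.170e-05) = 0.01059 Ω
R_total = R_1 + R_2 + R_3 = 54.1 Ω

54.1 Ω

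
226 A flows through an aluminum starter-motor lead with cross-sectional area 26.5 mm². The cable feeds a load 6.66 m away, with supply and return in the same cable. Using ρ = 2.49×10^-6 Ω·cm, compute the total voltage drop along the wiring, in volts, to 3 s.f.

2.83 V

ρ = 2.49×10^-6 Ω·cm = 2.49×10^-8 Ω·m
A = 26.5 mm² = 2.650e-05 m²
Total conductor length (both ways) L = 2 × 6.66 = 13.32 m
R = ρL/A = (2.49×10^-8)(13.32)/(2.650e-05) = 0.01252 Ω
V = IR = 226 × 0.01252 = 2.83 V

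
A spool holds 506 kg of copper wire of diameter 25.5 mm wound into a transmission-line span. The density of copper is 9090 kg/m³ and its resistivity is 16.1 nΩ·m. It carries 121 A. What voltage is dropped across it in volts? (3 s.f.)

0.416 V

ρ = 16.1 nΩ·m = 1.61×10^-8 Ω·m
A = π(d/2)² = π(1.2750e-02 m)² = 5.1071e-04 m²
L = m/(density·A) = 506/(9090×5.1071e-04) = 109 m
R = ρL/A = (1.61×10^-8)(109)/(5.1071e-04) = 0.003436 Ω
V = IR = 121 × 0.003436 = 0.416 V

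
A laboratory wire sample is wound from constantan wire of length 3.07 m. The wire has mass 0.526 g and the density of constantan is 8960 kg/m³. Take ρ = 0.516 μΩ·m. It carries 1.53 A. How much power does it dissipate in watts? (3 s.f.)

ρ = 0.516 μΩ·m = 5.16×10^-7 Ω·m
A = m/(density·L) = 5.260×10^-4/(8960×3.07) = 1.9122e-08 m²
R = ρL/A = (5.16×10^-7)(3.07)/(1.9122e-08) = 82.84 Ω
P = I²R = (1.53)² × 82.84 = 194 W

194 W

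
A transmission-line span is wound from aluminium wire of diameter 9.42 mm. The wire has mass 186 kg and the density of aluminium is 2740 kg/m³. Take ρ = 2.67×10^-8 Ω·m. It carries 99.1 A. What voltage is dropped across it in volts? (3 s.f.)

37.0 V

A = π(d/2)² = π(4.7100e-03 m)² = 6.9693e-05 m²
L = m/(density·A) = 186/(2740×6.9693e-05) = 974 m
R = ρL/A = (2.67×10^-8)(974)/(6.9693e-05) = 0.3732 Ω
V = IR = 99.1 × 0.3732 = 37.0 V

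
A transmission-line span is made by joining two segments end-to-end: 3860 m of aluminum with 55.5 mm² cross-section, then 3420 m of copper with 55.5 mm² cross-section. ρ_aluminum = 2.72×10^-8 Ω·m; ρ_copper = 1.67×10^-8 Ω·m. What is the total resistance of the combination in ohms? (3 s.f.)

2.92 Ω

Segment 1: A = 55.5 mm² = 5.550e-05 m²
R₁ = ρL/A = (2.72×10^-8)(3860)/(5.550e-05) = 1.892 Ω
R₂ = (1.67×10^-8)(3420)/(5.550e-05) = 1.029 Ω
R = R₁ + R₂ = 2.92 Ω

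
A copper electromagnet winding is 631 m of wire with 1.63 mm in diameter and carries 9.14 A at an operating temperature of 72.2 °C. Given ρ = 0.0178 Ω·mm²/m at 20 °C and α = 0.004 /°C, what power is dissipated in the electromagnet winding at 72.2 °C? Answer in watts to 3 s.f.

544 W

ρ = 0.0178 Ω·mm²/m = 1.78×10^-8 Ω·m
A = π(d/2)² = π(8.1500e-04 m)² = 2.087e-06 m²
R₍20₎ = ρL/A = (1.78×10^-8)(631)/(2.087e-06) = 5.383 Ω
R₍72.2₎ = R₍20₎(1 + αΔT) = 5.383 × (1 + 0.004×52.2) = 6.506 Ω
P = I²R = (9.14)² × 6.506 = 544 W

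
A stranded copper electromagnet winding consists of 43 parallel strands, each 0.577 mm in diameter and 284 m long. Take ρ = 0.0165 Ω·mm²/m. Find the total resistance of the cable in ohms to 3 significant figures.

0.417 Ω

ρ = 0.0165 Ω·mm²/m = 1.65×10^-8 Ω·m
A_strand = π(2.8850e-04 m)² = 2.615e-07 m²
R_strand = ρL/A = (1.65×10^-8)(284)/(2.615e-07) = 17.92 Ω
R_total = R_strand/N = 17.92/43 = 0.417 Ω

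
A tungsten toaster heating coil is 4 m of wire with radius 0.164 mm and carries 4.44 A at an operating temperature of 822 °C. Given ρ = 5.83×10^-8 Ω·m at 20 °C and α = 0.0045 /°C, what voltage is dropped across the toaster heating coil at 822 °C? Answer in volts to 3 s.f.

A = πr² = π(1.6400e-04 m)² = 8.450e-08 m²
R₍20₎ = ρL/A = (5.83×10^-8)(4)/(8.450e-08) = 2.76 Ω
R₍822₎ = R₍20₎(1 + αΔT) = 2.76 × (1 + 0.0045×802) = 12.72 Ω
V = IR = 4.44 × 12.72 = 56.5 V

56.5 V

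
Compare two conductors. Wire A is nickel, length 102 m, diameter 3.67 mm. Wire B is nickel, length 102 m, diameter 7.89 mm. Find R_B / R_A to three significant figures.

R ∝ ρL/d², so R_B/R_A = (d_A/d_B)²
= (3.67/7.89)² = 0.216

0.216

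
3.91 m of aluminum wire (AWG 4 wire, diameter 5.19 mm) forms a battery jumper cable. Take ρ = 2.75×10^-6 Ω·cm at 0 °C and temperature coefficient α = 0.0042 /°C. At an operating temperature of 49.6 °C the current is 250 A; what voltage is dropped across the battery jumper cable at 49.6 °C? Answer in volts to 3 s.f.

1.54 V

ρ = 2.75×10^-6 Ω·cm = 2.75×10^-8 Ω·m
A = π(5.19/2 mm)² = π(2.5950e-03 m)² = 2.116e-05 m²
R₍0₎ = ρL/A = (2.75×10^-8)(3.91)/(2.116e-05) = 0.005083 Ω
R₍49.6₎ = R₍0₎(1 + αΔT) = 0.005083 × (1 + 0.0042×49.6) = 0.006141 Ω
V = IR = 250 × 0.006141 = 1.54 V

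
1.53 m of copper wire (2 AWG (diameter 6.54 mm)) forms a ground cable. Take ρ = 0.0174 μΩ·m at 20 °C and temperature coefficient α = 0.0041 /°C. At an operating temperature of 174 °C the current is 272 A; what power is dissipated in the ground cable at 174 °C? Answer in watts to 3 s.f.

ρ = 0.0174 μΩ·m = 1.74×10^-8 Ω·m
A = π(6.54/2 mm)² = π(3.2700e-03 m)² = 3.359e-05 m²
R₍20₎ = ρL/A = (1.74×10^-8)(1.53)/(3.359e-05) = 7.925×10^-4 Ω
R₍174₎ = R₍20₎(1 + αΔT) = 7.925×10^-4 × (1 + 0.0041×154) = 0.001293 Ω
P = I²R = (272)² × 0.001293 = 95.7 W

95.7 W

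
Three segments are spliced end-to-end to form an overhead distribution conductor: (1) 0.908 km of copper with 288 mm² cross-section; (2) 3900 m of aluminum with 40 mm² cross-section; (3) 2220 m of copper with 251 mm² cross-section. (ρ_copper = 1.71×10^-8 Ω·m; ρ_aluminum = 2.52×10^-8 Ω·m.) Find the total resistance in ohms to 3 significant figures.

2.66 Ω

Seg 1: A = 288 mm² = 2.880e-04 m²
R_1 = (1.71×10^-8)(908)/(2.880e-04) = 0.05391 Ω
Seg 2: A = 40 mm² = 4.000e-05 m²
R_2 = (2.52×10^-8)(3900)/(4.000e-05) = 2.457 Ω
Seg 3: A = 251 mm² = 2.510e-04 m²
R_3 = (1.71×10^-8)(2220)/(2.510e-04) = 0.1512 Ω
R_total = R_1 + R_2 + R_3 = 2.66 Ω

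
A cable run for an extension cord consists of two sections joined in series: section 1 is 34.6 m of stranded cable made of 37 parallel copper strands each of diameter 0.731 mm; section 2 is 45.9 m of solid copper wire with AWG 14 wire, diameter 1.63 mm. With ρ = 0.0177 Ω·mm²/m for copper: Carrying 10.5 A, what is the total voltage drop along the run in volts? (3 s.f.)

ρ = 0.0177 Ω·mm²/m = 1.77×10^-8 Ω·m
Section 1: A_strand = π(3.6550e-04)² = 4.197e-07 m²; R₁ = ρL/(N·A_s) = (1.77×10^-8)(34.6)/(37×4.197e-07) = 0.03944 Ω
Section 2: A = π(1.63/2 mm)² = π(8.1500e-04 m)² = 2.087e-06 m²
R₂ = (1.77×10^-8)(45.9)/(2.087e-06) = 0.3893 Ω
R = R₁ + R₂ = 0.4288 Ω
V = IR = 10.5 × 0.4288 = 4.50 V

4.50 V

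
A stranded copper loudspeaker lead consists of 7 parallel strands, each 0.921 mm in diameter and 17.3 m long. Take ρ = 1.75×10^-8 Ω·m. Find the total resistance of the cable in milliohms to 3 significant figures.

64.9 mΩ

A_strand = π(4.6050e-04 m)² = 6.662e-07 m²
R_strand = ρL/A = (1.75×10^-8)(17.3)/(6.662e-07) = 0.4544 Ω
R_total = R_strand/N = 0.4544/7 = 64.9 mΩ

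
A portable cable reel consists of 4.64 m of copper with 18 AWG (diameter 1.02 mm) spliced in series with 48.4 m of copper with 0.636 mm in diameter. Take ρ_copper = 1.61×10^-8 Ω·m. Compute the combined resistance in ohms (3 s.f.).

Segment 1: A = π(1.02/2 mm)² = π(5.1000e-04 m)² = 8.171e-07 m²
R₁ = ρL/A = (1.61×10^-8)(4.64)/(8.171e-07) = 0.09142 Ω
Segment 2: A = π(d/2)² = π(3.1800e-04 m)² = 3.177e-07 m²
R₂ = (1.61×10^-8)(48.4)/(3.177e-07) = 2.453 Ω
R = R₁ + R₂ = 2.54 Ω

2.54 Ω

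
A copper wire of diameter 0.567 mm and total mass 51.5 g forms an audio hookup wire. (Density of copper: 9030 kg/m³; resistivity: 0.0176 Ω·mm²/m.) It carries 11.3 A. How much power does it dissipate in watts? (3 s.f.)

ρ = 0.0176 Ω·mm²/m = 1.76×10^-8 Ω·m
A = π(d/2)² = π(2.8350e-04 m)² = 2.5250e-07 m²
L = m/(density·A) = 0.0515/(9030×2.5250e-07) = 22.59 m
R = ρL/A = (1.76×10^-8)(22.59)/(2.5250e-07) = 1.574 Ω
P = I²R = (11.3)² × 1.574 = 201 W

201 W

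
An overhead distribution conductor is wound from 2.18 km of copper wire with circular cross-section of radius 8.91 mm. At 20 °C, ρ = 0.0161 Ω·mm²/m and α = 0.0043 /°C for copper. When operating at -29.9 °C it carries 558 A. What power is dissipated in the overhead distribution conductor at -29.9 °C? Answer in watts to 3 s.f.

34400 W

ρ = 0.0161 Ω·mm²/m = 1.61×10^-8 Ω·m
A = πr² = π(8.9100e-03 m)² = 2.494e-04 m²
R₍20₎ = ρL/A = (1.61×10^-8)(2180)/(2.494e-04) = 0.1407 Ω
R₍-29.9₎ = R₍20₎(1 + αΔT) = 0.1407 × (1 + 0.0043×-49.9) = 0.1105 Ω
P = I²R = (558)² × 0.1105 = 34400 W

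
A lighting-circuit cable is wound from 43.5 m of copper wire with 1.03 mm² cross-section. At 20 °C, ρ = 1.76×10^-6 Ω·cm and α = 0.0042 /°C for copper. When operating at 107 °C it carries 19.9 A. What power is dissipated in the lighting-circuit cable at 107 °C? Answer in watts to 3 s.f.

402 W

ρ = 1.76×10^-6 Ω·cm = 1.76×10^-8 Ω·m
A = 1.03 mm² = 1.030e-06 m²
R₍20₎ = ρL/A = (1.76×10^-8)(43.5)/(1.030e-06) = 0.7433 Ω
R₍107₎ = R₍20₎(1 + αΔT) = 0.7433 × (1 + 0.0042×87) = 1.015 Ω
P = I²R = (19.9)² × 1.015 = 402 W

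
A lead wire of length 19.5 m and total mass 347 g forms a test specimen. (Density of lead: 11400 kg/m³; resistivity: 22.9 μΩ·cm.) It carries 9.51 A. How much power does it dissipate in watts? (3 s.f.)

ρ = 22.9 μΩ·cm = 2.29×10^-7 Ω·m
A = m/(density·L) = 0.347/(11400×19.5) = 1.5610e-06 m²
R = ρL/A = (2.29×10^-7)(19.5)/(1.5610e-06) = 2.861 Ω
P = I²R = (9.51)² × 2.861 = 259 W

259 W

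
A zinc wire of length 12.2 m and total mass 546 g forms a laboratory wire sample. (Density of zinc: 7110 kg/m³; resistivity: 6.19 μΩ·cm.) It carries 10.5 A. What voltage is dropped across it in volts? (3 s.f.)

ρ = 6.19 μΩ·cm = 6.19×10^-8 Ω·m
A = m/(density·L) = 0.546/(7110×12.2) = 6.2945e-06 m²
R = ρL/A = (6.19×10^-8)(12.2)/(6.2945e-06) = 0.12 Ω
V = IR = 10.5 × 0.12 = 1.26 V

1.26 V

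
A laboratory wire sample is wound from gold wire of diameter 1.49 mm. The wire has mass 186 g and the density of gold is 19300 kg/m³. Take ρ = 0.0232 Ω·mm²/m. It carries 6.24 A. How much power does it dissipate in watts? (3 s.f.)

2.86 W

ρ = 0.0232 Ω·mm²/m = 2.32×10^-8 Ω·m
A = π(d/2)² = π(7.4500e-04 m)² = 1.7437e-06 m²
L = m/(density·A) = 0.186/(19300×1.7437e-06) = 5.527 m
R = ρL/A = (2.32×10^-8)(5.527)/(1.7437e-06) = 0.07354 Ω
P = I²R = (6.24)² × 0.07354 = 2.86 W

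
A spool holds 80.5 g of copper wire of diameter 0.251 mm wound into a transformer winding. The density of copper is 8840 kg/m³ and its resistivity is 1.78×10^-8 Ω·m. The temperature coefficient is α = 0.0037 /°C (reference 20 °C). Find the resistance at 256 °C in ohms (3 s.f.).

A = π(d/2)² = π(1.2550e-04 m)² = 4.9481e-08 m²
L = m/(density·A) = 0.0805/(8840×4.9481e-08) = 184 m
R = ρL/A = (1.78×10^-8)(184)/(4.9481e-08) = 66.2 Ω
R(256 °C) = 66.2 × (1 + 0.0037×236) = 124 Ω

124 Ω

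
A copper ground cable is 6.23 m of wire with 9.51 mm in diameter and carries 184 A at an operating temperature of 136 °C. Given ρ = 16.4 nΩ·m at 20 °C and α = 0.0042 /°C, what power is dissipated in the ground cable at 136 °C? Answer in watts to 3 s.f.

ρ = 16.4 nΩ·m = 1.64×10^-8 Ω·m
A = π(d/2)² = π(4.7550e-03 m)² = 7.103e-05 m²
R₍20₎ = ρL/A = (1.64×10^-8)(6.23)/(7.103e-05) = 0.001438 Ω
R₍136₎ = R₍20₎(1 + αΔT) = 0.001438 × (1 + 0.0042×116) = 0.002139 Ω
P = I²R = (184)² × 0.002139 = 72.4 W

72.4 W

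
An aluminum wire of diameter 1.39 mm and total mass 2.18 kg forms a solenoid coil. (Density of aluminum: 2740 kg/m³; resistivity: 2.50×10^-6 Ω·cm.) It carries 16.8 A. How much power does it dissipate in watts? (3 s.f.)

ρ = 2.50×10^-6 Ω·cm = 2.50×10^-8 Ω·m
A = π(d/2)² = π(6.9500e-04 m)² = 1.5175e-06 m²
L = m/(density·A) = 2.18/(2740×1.5175e-06) = 524.3 m
R = ρL/A = (2.50×10^-8)(524.3)/(1.5175e-06) = 8.638 Ω
P = I²R = (16.8)² × 8.638 = 2440 W

2440 W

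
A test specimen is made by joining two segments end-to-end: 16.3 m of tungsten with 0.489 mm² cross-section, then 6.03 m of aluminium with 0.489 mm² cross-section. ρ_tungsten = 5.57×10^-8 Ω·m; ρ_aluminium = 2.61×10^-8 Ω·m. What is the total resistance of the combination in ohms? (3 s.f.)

Segment 1: A = 0.489 mm² = 4.890e-07 m²
R₁ = ρL/A = (5.57×10^-8)(16.3)/(4.890e-07) = 1.857 Ω
R₂ = (2.61×10^-8)(6.03)/(4.890e-07) = 0.3218 Ω
R = R₁ + R₂ = 2.18 Ω

2.18 Ω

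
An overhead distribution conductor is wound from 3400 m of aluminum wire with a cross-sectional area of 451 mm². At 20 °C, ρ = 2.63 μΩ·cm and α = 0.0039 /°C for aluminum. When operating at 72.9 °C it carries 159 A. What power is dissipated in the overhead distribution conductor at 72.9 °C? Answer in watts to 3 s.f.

ρ = 2.63 μΩ·cm = 2.63×10^-8 Ω·m
A = 451 mm² = 4.510e-04 m²
R₍20₎ = ρL/A = (2.63×10^-8)(3400)/(4.510e-04) = 0.1983 Ω
R₍72.9₎ = R₍20₎(1 + αΔT) = 0.1983 × (1 + 0.0039×52.9) = 0.2392 Ω
P = I²R = (159)² × 0.2392 = 6050 W

6050 W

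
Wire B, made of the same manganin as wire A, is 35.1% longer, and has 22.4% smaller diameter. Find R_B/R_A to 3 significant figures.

2.24

R ∝ L/d², so R_B/R_A = (1 + 35.1/100) × (1 − 22.4/100)⁻²
= 1.351 × 1.661 = 2.24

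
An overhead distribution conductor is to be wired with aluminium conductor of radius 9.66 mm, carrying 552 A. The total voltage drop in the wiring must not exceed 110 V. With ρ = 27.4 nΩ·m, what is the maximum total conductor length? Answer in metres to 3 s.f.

ρ = 27.4 nΩ·m = 2.74×10^-8 Ω·m
A = πr² = π(9.6600e-03 m)² = 2.932e-04 m²
L_max = V_max·A/(1·ρI) = (110)(2.932e-04)/(2.74×10^-8×552) = 2130 m

2130 m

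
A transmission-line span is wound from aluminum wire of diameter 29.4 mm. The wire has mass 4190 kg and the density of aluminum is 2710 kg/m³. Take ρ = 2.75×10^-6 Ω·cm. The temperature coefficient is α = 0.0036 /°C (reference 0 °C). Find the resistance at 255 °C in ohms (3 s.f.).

ρ = 2.75×10^-6 Ω·cm = 2.75×10^-8 Ω·m
A = π(d/2)² = π(1.4700e-02 m)² = 6.7887e-04 m²
L = m/(density·A) = 4190/(2710×6.7887e-04) = 2278 m
R = ρL/A = (2.75×10^-8)(2278)/(6.7887e-04) = 0.09226 Ω
R(255 °C) = 0.09226 × (1 + 0.0036×255) = 0.177 Ω

0.177 Ω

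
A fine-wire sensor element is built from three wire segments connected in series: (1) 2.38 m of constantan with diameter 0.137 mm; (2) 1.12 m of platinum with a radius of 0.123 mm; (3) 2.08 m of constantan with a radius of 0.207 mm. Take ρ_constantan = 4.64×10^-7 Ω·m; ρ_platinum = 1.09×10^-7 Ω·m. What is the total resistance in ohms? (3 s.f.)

84.7 Ω

Seg 1: A = π(d/2)² = π(6.8500e-05 m)² = 1.474e-08 m²
R_1 = (4.64×10^-7)(2.38)/(1.474e-08) = 74.91 Ω
Seg 2: A = πr² = π(1.2300e-04 m)² = 4.753e-08 m²
R_2 = (1.09×10^-7)(1.12)/(4.753e-08) = 2.569 Ω
Seg 3: A = πr² = π(2.0700e-04 m)² = 1.346e-07 m²
R_3 = (4.64×10^-7)(2.08)/(1.346e-07) = 7.17 Ω
R_total = R_1 + R_2 + R_3 = 84.7 Ω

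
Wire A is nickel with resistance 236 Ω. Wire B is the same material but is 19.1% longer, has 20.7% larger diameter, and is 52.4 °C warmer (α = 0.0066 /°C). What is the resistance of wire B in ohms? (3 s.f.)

260 Ω

R ∝ ρL/d² with ρ ∝ (1+αΔT), so R_B/R_A = (1 + 19.1/100) × (1 + 20.7/100)⁻² × (1 + 0.0066×52.4)
= 1.191 × 0.6864 × 1.346 = 1.1
R_B = 1.1 × 236 = 260 Ω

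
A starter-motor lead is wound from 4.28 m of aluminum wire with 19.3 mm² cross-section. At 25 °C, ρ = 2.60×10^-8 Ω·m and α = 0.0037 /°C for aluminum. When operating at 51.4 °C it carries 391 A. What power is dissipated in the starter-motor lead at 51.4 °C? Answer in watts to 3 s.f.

968 W

A = 19.3 mm² = 1.930e-05 m²
R₍25₎ = ρL/A = (2.60×10^-8)(4.28)/(1.930e-05) = 0.005766 Ω
R₍51.4₎ = R₍25₎(1 + αΔT) = 0.005766 × (1 + 0.0037×26.4) = 0.006329 Ω
P = I²R = (391)² × 0.006329 = 968 W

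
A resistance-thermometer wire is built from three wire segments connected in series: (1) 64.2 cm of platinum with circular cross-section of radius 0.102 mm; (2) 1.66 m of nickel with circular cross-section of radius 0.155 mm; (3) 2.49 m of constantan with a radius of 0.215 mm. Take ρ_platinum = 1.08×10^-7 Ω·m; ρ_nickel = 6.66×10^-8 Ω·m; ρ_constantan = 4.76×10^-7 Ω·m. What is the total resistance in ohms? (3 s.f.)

Seg 1: A = πr² = π(1.0200e-04 m)² = 3.269e-08 m²
R_1 = (1.08×10^-7)(0.642)/(3.269e-08) = 2.121 Ω
Seg 2: A = πr² = π(1.5500e-04 m)² = 7.548e-08 m²
R_2 = (6.66×10^-8)(1.66)/(7.548e-08) = 1.465 Ω
Seg 3: A = πr² = π(2.1500e-04 m)² = 1.452e-07 m²
R_3 = (4.76×10^-7)(2.49)/(1.452e-07) = 8.162 Ω
R_total = R_1 + R_2 + R_3 = 11.7 Ω

11.7 Ω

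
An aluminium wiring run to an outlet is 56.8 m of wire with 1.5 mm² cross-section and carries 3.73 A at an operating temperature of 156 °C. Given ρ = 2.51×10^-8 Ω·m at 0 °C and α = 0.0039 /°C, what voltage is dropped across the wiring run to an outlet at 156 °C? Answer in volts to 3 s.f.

A = 1.5 mm² = 1.500e-06 m²
R₍0₎ = ρL/A = (2.51×10^-8)(56.8)/(1.500e-06) = 0.9505 Ω
R₍156₎ = R₍0₎(1 + αΔT) = 0.9505 × (1 + 0.0039×156) = 1.529 Ω
V = IR = 3.73 × 1.529 = 5.70 V

5.70 V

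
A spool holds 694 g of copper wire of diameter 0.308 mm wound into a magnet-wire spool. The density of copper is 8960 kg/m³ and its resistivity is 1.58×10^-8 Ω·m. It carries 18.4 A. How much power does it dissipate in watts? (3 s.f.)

A = π(d/2)² = π(1.5400e-04 m)² = 7.4506e-08 m²
L = m/(density·A) = 0.694/(8960×7.4506e-08) = 1040 m
R = ρL/A = (1.58×10^-8)(1040)/(7.4506e-08) = 220.5 Ω
P = I²R = (18.4)² × 220.5 = 74600 W

74600 W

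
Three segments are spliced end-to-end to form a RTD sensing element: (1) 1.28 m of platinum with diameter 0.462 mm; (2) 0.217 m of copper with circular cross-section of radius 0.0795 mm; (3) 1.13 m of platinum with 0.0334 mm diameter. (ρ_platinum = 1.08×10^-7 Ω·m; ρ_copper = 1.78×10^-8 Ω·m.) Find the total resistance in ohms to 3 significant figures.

140 Ω

Seg 1: A = π(d/2)² = π(2.3100e-04 m)² = 1.676e-07 m²
R_1 = (1.08×10^-7)(1.28)/(1.676e-07) = 0.8246 Ω
Seg 2: A = πr² = π(7.9500e-05 m)² = 1.986e-08 m²
R_2 = (1.78×10^-8)(0.217)/(1.986e-08) = 0.1945 Ω
Seg 3: A = π(d/2)² = π(1.6700e-05 m)² = 8.762e-10 m²
R_3 = (1.08×10^-7)(1.13)/(8.762e-10) = 139.3 Ω
R_total = R_1 + R_2 + R_3 = 140 Ω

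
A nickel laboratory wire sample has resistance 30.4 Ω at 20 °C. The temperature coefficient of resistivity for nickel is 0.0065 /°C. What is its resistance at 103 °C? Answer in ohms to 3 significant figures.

ΔT = 103 − 20 = 83 °C
R = R₀(1 + αΔT) = 30.4 × (1 + 0.0065×83) = 30.4 × 1.54 = 46.8 Ω

46.8 Ω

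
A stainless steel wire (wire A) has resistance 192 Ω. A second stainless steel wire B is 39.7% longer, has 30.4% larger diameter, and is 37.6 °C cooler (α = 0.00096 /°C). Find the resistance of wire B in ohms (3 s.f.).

R ∝ ρL/d² with ρ ∝ (1+αΔT), so R_B/R_A = (1 + 39.7/100) × (1 + 30.4/100)⁻² × (1 − 0.00096×37.6)
= 1.397 × 0.5881 × 0.9639 = 0.7919
R_B = 0.7919 × 192 = 152 Ω

152 Ω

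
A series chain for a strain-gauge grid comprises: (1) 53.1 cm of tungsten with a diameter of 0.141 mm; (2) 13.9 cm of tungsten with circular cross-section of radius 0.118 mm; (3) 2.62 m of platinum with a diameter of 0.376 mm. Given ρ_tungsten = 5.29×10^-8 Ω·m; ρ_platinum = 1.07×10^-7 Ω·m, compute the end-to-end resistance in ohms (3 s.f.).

Seg 1: A = π(d/2)² = π(7.0500e-05 m)² = 1.561e-08 m²
R_1 = (5.29×10^-8)(0.531)/(1.561e-08) = 1.799 Ω
Seg 2: A = πr² = π(1.1800e-04 m)² = 4.374e-08 m²
R_2 = (5.29×10^-8)(0.139)/(4.374e-08) = 0.1681 Ω
Seg 3: A = π(d/2)² = π(1.8800e-04 m)² = 1.110e-07 m²
R_3 = (1.07×10^-7)(2.62)/(1.110e-07) = 2.525 Ω
R_total = R_1 + R_2 + R_3 = 4.49 Ω

4.49 Ω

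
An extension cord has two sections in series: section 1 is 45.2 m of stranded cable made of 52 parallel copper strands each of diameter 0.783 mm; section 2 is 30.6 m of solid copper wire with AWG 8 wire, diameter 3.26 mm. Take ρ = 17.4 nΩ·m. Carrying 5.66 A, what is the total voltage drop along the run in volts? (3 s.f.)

ρ = 17.4 nΩ·m = 1.74×10^-8 Ω·m
Section 1: A_strand = π(3.9150e-04)² = 4.815e-07 m²; R₁ = ρL/(N·A_s) = (1.74×10^-8)(45.2)/(52×4.815e-07) = 0.03141 Ω
Section 2: A = π(3.26/2 mm)² = π(1.6300e-03 m)² = 8.347e-06 m²
R₂ = (1.74×10^-8)(30.6)/(8.347e-06) = 0.06379 Ω
R = R₁ + R₂ = 0.0952 Ω
V = IR = 5.66 × 0.0952 = 0.539 V

0.539 V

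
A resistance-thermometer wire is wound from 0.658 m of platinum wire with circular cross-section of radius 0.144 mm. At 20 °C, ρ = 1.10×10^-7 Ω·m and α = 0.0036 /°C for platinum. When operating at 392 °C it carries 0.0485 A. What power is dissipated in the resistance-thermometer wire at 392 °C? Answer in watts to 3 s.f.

0.00611 W

A = πr² = π(1.4400e-04 m)² = 6.514e-08 m²
R₍20₎ = ρL/A = (1.10×10^-7)(0.658)/(6.514e-08) = 1.111 Ω
R₍392₎ = R₍20₎(1 + αΔT) = 1.111 × (1 + 0.0036×372) = 2.599 Ω
P = I²R = (0.0485)² × 2.599 = 0.00611 W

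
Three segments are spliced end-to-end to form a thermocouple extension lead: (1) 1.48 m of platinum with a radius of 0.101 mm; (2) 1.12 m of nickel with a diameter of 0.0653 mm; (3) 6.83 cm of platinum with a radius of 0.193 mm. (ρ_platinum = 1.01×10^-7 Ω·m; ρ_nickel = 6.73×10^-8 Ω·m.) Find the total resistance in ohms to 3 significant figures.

Seg 1: A = πr² = π(1.0100e-04 m)² = 3.205e-08 m²
R_1 = (1.01×10^-7)(1.48)/(3.205e-08) = 4.664 Ω
Seg 2: A = π(d/2)² = π(3.2650e-05 m)² = 3.349e-09 m²
R_2 = (6.73×10^-8)(1.12)/(3.349e-09) = 22.51 Ω
Seg 3: A = πr² = π(1.9300e-04 m)² = 1.170e-07 m²
R_3 = (1.01×10^-7)(0.0683)/(1.170e-07) = 0.05895 Ω
R_total = R_1 + R_2 + R_3 = 27.2 Ω

27.2 Ω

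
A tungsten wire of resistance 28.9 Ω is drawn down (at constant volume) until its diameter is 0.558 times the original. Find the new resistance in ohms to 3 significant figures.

298 Ω

Volume constant ⇒ L' = L/r² with r = 0.558. R' = ρL'/A' = ρ(L/r²)/(πr²d₀²/4) = R/r⁴.
R' = 10.31 × 28.9 = 298 Ω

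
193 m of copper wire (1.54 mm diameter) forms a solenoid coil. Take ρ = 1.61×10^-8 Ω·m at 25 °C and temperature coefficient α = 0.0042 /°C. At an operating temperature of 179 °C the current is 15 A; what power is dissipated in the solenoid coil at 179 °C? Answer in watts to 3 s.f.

618 W

A = π(d/2)² = π(7.7000e-04 m)² = 1.863e-06 m²
R₍25₎ = ρL/A = (1.61×10^-8)(193)/(1.863e-06) = 1.668 Ω
R₍179₎ = R₍25₎(1 + αΔT) = 1.668 × (1 + 0.0042×154) = 2.747 Ω
P = I²R = (15)² × 2.747 = 618 W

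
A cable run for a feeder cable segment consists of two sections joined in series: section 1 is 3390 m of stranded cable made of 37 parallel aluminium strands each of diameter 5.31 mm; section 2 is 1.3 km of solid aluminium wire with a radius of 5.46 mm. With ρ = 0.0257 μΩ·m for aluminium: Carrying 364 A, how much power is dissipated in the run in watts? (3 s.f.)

ρ = 0.0257 μΩ·m = 2.57×10^-8 Ω·m
Section 1: A_strand = π(2.6550e-03)² = 2.215e-05 m²; R₁ = ρL/(N·A_s) = (2.57×10^-8)(3390)/(37×2.215e-05) = 0.1063 Ω
Section 2: A = πr² = π(5.4600e-03 m)² = 9.366e-05 m²
R₂ = (2.57×10^-8)(1300)/(9.366e-05) = 0.3567 Ω
R = R₁ + R₂ = 0.4631 Ω
P = I²R = (364)² × 0.4631 = 61400 W

61400 W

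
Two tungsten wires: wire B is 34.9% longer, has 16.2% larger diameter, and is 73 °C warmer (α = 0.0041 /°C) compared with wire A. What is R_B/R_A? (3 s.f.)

R ∝ ρL/d² with ρ ∝ (1+αΔT), so R_B/R_A = (1 + 34.9/100) × (1 + 16.2/100)⁻² × (1 + 0.0041×73)
= 1.349 × 0.7406 × 1.299 = 1.30

1.30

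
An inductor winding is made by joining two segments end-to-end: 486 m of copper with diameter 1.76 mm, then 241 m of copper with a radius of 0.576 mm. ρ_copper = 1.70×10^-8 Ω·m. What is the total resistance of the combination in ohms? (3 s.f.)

7.33 Ω

Segment 1: A = π(d/2)² = π(8.8000e-04 m)² = 2.433e-06 m²
R₁ = ρL/A = (1.70×10^-8)(486)/(2.433e-06) = 3.396 Ω
Segment 2: A = πr² = π(5.7600e-04 m)² = 1.042e-06 m²
R₂ = (1.70×10^-8)(241)/(1.042e-06) = 3.931 Ω
R = R₁ + R₂ = 7.33 Ω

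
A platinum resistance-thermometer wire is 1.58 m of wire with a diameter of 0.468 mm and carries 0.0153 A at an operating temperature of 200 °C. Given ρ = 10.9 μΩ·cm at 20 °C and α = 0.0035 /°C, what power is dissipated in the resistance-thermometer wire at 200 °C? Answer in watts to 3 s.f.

3.82×10^-4 W

ρ = 10.9 μΩ·cm = 1.09×10^-7 Ω·m
A = π(d/2)² = π(2.3400e-04 m)² = 1.720e-07 m²
R₍20₎ = ρL/A = (1.09×10^-7)(1.58)/(1.720e-07) = 1.001 Ω
R₍200₎ = R₍20₎(1 + αΔT) = 1.001 × (1 + 0.0035×180) = 1.632 Ω
P = I²R = (0.0153)² × 1.632 = 3.82×10^-4 W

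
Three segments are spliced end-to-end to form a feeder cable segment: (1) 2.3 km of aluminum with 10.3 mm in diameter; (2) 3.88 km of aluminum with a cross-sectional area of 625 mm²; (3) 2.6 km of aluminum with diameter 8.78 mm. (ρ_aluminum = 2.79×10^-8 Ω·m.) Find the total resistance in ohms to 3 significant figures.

Seg 1: A = π(d/2)² = π(5.1500e-03 m)² = 8.332e-05 m²
R_1 = (2.79×10^-8)(2300)/(8.332e-05) = 0.7701 Ω
Seg 2: A = 625 mm² = 6.250e-04 m²
R_2 = (2.79×10^-8)(3880)/(6.250e-04) = 0.1732 Ω
Seg 3: A = π(d/2)² = π(4.3900e-03 m)² = 6.055e-05 m²
R_3 = (2.79×10^-8)(2600)/(6.055e-05) = 1.198 Ω
R_total = R_1 + R_2 + R_3 = 2.14 Ω

2.14 Ω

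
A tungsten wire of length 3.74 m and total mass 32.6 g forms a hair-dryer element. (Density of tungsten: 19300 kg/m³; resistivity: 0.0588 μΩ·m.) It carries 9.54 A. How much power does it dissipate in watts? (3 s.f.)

44.3 W

ρ = 0.0588 μΩ·m = 5.88×10^-8 Ω·m
A = m/(density·L) = 0.0326/(19300×3.74) = 4.5164e-07 m²
R = ρL/A = (5.88×10^-8)(3.74)/(4.5164e-07) = 0.4869 Ω
P = I²R = (9.54)² × 0.4869 = 44.3 W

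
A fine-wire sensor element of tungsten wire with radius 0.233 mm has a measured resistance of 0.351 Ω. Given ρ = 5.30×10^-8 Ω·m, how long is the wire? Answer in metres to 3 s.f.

1.13 m

A = πr² = π(2.3300e-04 m)² = 1.706e-07 m²
L = RA/ρ = (0.351)(1.706e-07)/(5.30×10^-8) = 1.13 m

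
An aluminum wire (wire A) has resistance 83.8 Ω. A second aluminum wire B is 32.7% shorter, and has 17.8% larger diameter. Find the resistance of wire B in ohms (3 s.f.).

40.6 Ω

R ∝ L/d², so R_B/R_A = (1 − 32.7/100) × (1 + 17.8/100)⁻²
= 0.673 × 0.7206 = 0.485
R_B = 0.485 × 83.8 = 40.6 Ω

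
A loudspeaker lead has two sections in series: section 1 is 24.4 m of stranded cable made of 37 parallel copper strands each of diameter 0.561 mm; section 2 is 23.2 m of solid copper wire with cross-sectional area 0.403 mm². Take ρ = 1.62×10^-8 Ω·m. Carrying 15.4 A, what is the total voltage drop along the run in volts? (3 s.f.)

15.0 V

Section 1: A_strand = π(2.8050e-04)² = 2.472e-07 m²; R₁ = ρL/(N·A_s) = (1.62×10^-8)(24.4)/(37×2.472e-07) = 0.04322 Ω
Section 2: A = 0.403 mm² = 4.030e-07 m²
R₂ = (1.62×10^-8)(23.2)/(4.030e-07) = 0.9326 Ω
R = R₁ + R₂ = 0.9758 Ω
V = IR = 15.4 × 0.9758 = 15.0 V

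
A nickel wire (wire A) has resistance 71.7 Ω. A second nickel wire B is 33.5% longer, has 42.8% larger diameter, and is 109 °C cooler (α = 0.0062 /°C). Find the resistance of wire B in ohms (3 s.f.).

R ∝ ρL/d² with ρ ∝ (1+αΔT), so R_B/R_A = (1 + 33.5/100) × (1 + 42.8/100)⁻² × (1 − 0.0062×109)
= 1.335 × 0.4904 × 0.3242 = 0.2122
R_B = 0.2122 × 71.7 = 15.2 Ω

15.2 Ω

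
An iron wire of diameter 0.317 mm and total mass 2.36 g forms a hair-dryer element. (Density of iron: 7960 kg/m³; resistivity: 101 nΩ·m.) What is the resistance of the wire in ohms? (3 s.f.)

4.81 Ω

ρ = 101 nΩ·m = 1.01×10^-7 Ω·m
A = π(d/2)² = π(1.5850e-04 m)² = 7.8924e-08 m²
L = m/(density·A) = 0.00236/(7960×7.8924e-08) = 3.757 m
R = ρL/A = (1.01×10^-7)(3.757)/(7.8924e-08) = 4.81 Ω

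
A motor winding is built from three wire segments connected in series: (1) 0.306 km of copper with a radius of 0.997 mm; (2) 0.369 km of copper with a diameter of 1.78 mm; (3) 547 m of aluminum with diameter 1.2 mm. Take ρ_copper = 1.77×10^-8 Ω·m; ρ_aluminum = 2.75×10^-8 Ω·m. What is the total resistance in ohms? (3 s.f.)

Seg 1: A = πr² = π(9.9700e-04 m)² = 3.123e-06 m²
R_1 = (1.77×10^-8)(306)/(3.123e-06) = 1.734 Ω
Seg 2: A = π(d/2)² = π(8.9000e-04 m)² = 2.488e-06 m²
R_2 = (1.77×10^-8)(369)/(2.488e-06) = 2.625 Ω
Seg 3: A = π(d/2)² = π(6.0000e-04 m)² = 1.131e-06 m²
R_3 = (2.75×10^-8)(547)/(1.131e-06) = 13.3 Ω
R_total = R_1 + R_2 + R_3 = 17.7 Ω

17.7 Ω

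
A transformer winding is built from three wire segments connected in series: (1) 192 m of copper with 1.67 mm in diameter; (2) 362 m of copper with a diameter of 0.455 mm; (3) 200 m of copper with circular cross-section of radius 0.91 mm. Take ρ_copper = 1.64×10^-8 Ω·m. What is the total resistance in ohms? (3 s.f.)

Seg 1: A = π(d/2)² = π(8.3500e-04 m)² = 2.190e-06 m²
R_1 = (1.64×10^-8)(192)/(2.190e-06) = 1.438 Ω
Seg 2: A = π(d/2)² = π(2.2750e-04 m)² = 1.626e-07 m²
R_2 = (1.64×10^-8)(362)/(1.626e-07) = 36.51 Ω
Seg 3: A = πr² = π(9.1000e-04 m)² = 2.602e-06 m²
R_3 = (1.64×10^-8)(200)/(2.602e-06) = 1.261 Ω
R_total = R_1 + R_2 + R_3 = 39.2 Ω

39.2 Ω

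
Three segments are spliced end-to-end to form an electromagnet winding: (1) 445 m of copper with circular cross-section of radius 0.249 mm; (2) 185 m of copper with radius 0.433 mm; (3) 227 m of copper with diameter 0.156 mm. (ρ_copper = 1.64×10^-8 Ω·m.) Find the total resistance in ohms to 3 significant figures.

Seg 1: A = πr² = π(2.4900e-04 m)² = 1.948e-07 m²
R_1 = (1.64×10^-8)(445)/(1.948e-07) = 37.47 Ω
Seg 2: A = πr² = π(4.3300e-04 m)² = 5.890e-07 m²
R_2 = (1.64×10^-8)(185)/(5.890e-07) = 5.151 Ω
Seg 3: A = π(d/2)² = π(7.8000e-05 m)² = 1.911e-08 m²
R_3 = (1.64×10^-8)(227)/(1.911e-08) = 194.8 Ω
R_total = R_1 + R_2 + R_3 = 237 Ω

237 Ω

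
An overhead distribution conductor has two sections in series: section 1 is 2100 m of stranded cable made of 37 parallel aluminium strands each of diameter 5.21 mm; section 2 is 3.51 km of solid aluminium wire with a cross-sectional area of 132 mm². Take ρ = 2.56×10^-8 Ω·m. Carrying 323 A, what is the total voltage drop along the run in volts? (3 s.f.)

Section 1: A_strand = π(2.6050e-03)² = 2.132e-05 m²; R₁ = ρL/(N·A_s) = (2.56×10^-8)(2100)/(37×2.132e-05) = 0.06815 Ω
Section 2: A = 132 mm² = 1.320e-04 m²
R₂ = (2.56×10^-8)(3510)/(1.320e-04) = 0.6807 Ω
R = R₁ + R₂ = 0.7489 Ω
V = IR = 323 × 0.7489 = 242 V

242 V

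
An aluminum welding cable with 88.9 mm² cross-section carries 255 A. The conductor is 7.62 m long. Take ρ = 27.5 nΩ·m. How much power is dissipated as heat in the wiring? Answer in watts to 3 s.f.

ρ = 27.5 nΩ·m = 2.75×10^-8 Ω·m
A = 88.9 mm² = 8.890e-05 m²
R = ρL/A = (2.75×10^-8)(7.62)/(8.890e-05) = 0.002357 Ω
P = I²R = (255)² × 0.002357 = 153 W

153 W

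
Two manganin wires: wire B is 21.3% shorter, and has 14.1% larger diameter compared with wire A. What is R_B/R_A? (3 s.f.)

0.605

R ∝ L/d², so R_B/R_A = (1 − 21.3/100) × (1 + 14.1/100)⁻²
= 0.787 × 0.7681 = 0.605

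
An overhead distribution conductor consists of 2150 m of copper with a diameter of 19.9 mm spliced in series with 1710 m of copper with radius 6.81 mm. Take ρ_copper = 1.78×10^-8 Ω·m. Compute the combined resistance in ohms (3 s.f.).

Segment 1: A = π(d/2)² = π(9.9500e-03 m)² = 3.110e-04 m²
R₁ = ρL/A = (1.78×10^-8)(2150)/(3.110e-04) = 0.123 Ω
Segment 2: A = πr² = π(6.8100e-03 m)² = 1.457e-04 m²
R₂ = (1.78×10^-8)(1710)/(1.457e-04) = 0.2089 Ω
R = R₁ + R₂ = 0.332 Ω

0.332 Ω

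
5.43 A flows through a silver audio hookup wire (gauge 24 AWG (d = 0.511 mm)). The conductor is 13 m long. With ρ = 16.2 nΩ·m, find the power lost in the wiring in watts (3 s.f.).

30.3 W

ρ = 16.2 nΩ·m = 1.62×10^-8 Ω·m
A = π(0.511/2 mm)² = π(2.5550e-04 m)² = 2.051e-07 m²
R = ρL/A = (1.62×10^-8)(13)/(2.051e-07) = 1.027 Ω
P = I²R = (5.43)² × 1.027 = 30.3 W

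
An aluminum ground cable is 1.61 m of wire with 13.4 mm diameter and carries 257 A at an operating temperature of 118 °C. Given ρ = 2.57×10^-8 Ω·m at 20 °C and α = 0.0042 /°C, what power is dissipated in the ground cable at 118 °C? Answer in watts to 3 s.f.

A = π(d/2)² = π(6.7000e-03 m)² = 1.410e-04 m²
R₍20₎ = ρL/A = (2.57×10^-8)(1.61)/(1.410e-04) = 2.934×10^-4 Ω
R₍118₎ = R₍20₎(1 + αΔT) = 2.934×10^-4 × (1 + 0.0042×98) = 4.142×10^-4 Ω
P = I²R = (257)² × 4.142×10^-4 = 27.4 W

27.4 W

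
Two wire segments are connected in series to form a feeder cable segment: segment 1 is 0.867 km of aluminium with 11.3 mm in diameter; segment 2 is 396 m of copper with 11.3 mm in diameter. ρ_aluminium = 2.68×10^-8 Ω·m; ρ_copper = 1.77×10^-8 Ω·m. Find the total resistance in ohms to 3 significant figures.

0.302 Ω

Segment 1: A = π(d/2)² = π(5.6500e-03 m)² = 1.003e-04 m²
R₁ = ρL/A = (2.68×10^-8)(867)/(1.003e-04) = 0.2317 Ω
R₂ = (1.77×10^-8)(396)/(1.003e-04) = 0.06989 Ω
R = R₁ + R₂ = 0.302 Ω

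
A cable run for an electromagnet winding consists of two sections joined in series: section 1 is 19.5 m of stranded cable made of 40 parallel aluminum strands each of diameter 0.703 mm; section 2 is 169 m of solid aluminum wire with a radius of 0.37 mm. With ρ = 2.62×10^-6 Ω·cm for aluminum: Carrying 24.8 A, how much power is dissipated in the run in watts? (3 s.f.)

ρ = 2.62×10^-6 Ω·cm = 2.62×10^-8 Ω·m
Section 1: A_strand = π(3.5150e-04)² = 3.882e-07 m²; R₁ = ρL/(N·A_s) = (2.62×10^-8)(19.5)/(40×3.882e-07) = 0.03291 Ω
Section 2: A = πr² = π(3.7000e-04 m)² = 4.301e-07 m²
R₂ = (2.62×10^-8)(169)/(4.301e-07) = 10.3 Ω
R = R₁ + R₂ = 10.33 Ω
P = I²R = (24.8)² × 10.33 = 6350 W

6350 W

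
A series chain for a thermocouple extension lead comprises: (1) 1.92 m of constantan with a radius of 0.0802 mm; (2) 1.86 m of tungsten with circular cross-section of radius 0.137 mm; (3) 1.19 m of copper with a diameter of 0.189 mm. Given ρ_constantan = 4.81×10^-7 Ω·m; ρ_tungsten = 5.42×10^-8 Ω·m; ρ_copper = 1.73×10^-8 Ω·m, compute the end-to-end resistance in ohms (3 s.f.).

Seg 1: A = πr² = π(8.0200e-05 m)² = 2.021e-08 m²
R_1 = (4.81×10^-7)(1.92)/(2.021e-08) = 45.7 Ω
Seg 2: A = πr² = π(1.3700e-04 m)² = 5.896e-08 m²
R_2 = (5.42×10^-8)(1.86)/(5.896e-08) = 1.71 Ω
Seg 3: A = π(d/2)² = π(9.4500e-05 m)² = 2.806e-08 m²
R_3 = (1.73×10^-8)(1.19)/(2.806e-08) = 0.7338 Ω
R_total = R_1 + R_2 + R_3 = 48.1 Ω

48.1 Ω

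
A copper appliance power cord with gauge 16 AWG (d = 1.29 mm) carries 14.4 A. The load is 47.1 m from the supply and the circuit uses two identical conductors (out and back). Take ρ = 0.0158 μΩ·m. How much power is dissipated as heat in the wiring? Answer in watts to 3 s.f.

236 W

ρ = 0.0158 μΩ·m = 1.58×10^-8 Ω·m
A = π(1.29/2 mm)² = π(6.4500e-04 m)² = 1.307e-06 m²
Total conductor length (both ways) L = 2 × 47.1 = 94.2 m
R = ρL/A = (1.58×10^-8)(94.2)/(1.307e-06) = 1.139 Ω
P = I²R = (14.4)² × 1.139 = 236 W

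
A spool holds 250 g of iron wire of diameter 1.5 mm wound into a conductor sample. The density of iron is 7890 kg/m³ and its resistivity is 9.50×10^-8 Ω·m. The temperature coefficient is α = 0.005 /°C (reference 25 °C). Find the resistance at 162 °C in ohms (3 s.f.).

1.62 Ω

A = π(d/2)² = π(7.5000e-04 m)² = 1.7671e-06 m²
L = m/(density·A) = 0.25/(7890×1.7671e-06) = 17.93 m
R = ρL/A = (9.50×10^-8)(17.93)/(1.7671e-06) = 0.9639 Ω
R(162 °C) = 0.9639 × (1 + 0.005×137) = 1.62 Ω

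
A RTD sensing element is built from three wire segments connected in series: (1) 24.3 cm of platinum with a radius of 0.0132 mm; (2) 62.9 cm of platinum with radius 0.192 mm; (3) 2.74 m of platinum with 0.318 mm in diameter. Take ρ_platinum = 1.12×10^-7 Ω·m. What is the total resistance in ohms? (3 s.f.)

Seg 1: A = πr² = π(1.3200e-05 m)² = 5.474e-10 m²
R_1 = (1.12×10^-7)(0.243)/(5.474e-10) = 49.72 Ω
Seg 2: A = πr² = π(1.9200e-04 m)² = 1.158e-07 m²
R_2 = (1.12×10^-7)(0.629)/(1.158e-07) = 0.6083 Ω
Seg 3: A = π(d/2)² = π(1.5900e-04 m)² = 7.942e-08 m²
R_3 = (1.12×10^-7)(2.74)/(7.942e-08) = 3.864 Ω
R_total = R_1 + R_2 + R_3 = 54.2 Ω

54.2 Ω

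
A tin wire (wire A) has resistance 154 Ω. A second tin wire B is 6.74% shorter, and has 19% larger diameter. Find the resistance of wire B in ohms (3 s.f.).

101 Ω

R ∝ L/d², so R_B/R_A = (1 − 6.74/100) × (1 + 19/100)⁻²
= 0.9326 × 0.7062 = 0.6586
R_B = 0.6586 × 154 = 101 Ω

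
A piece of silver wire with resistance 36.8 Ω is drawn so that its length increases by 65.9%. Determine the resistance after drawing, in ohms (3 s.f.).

101 Ω

k = 1 + 65.9/100 = 1.659; volume constant ⇒ A' = A/k, so R' = k²R.
R' = 2.752 × 36.8 = 101 Ω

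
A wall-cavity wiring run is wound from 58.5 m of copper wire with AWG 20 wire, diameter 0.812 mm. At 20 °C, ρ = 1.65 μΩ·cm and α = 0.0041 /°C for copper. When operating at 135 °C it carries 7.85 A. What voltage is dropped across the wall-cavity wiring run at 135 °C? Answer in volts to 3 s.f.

ρ = 1.65 μΩ·cm = 1.65×10^-8 Ω·m
A = π(0.812/2 mm)² = π(4.0600e-04 m)² = 5.178e-07 m²
R₍20₎ = ρL/A = (1.65×10^-8)(58.5)/(5.178e-07) = 1.864 Ω
R₍135₎ = R₍20₎(1 + αΔT) = 1.864 × (1 + 0.0041×115) = 2.743 Ω
V = IR = 7.85 × 2.743 = 21.5 V

21.5 V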